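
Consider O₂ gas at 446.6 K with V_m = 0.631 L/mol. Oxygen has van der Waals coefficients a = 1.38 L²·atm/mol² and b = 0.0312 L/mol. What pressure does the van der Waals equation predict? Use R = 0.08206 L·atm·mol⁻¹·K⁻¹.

P ≈ 57.63 atm

P = RT/(V_m − b) − a/V_m²
RT/(V_m − b) = (0.08206)(446.6)/(0.631 − 0.0312) = 36.648/0.59980 = 61.100 atm
a/V_m² = 1.38/(0.631)² = 3.4659 atm
P = 61.100 − 3.4659 = 57.63 atm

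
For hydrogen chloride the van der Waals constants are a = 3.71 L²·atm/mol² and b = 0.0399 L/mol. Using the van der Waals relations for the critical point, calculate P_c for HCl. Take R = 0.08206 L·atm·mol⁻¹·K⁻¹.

P_c ≈ 86.31 atm

For a van der Waals gas, P_c = a/(27b²).
P_c = 3.71/(27×(0.0399)²) = 3.71/0.042984 = 86.31 atm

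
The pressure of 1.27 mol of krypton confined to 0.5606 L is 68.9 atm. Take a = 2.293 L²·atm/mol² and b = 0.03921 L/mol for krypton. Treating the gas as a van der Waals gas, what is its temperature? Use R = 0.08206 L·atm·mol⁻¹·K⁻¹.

T = (P + a n²/V²)(V − nb)/(nR)
P + a n²/V² = 68.9 + (2.293)(1.27)²/(0.5606)² = 80.668 atm
V − nb = 0.5606 − (1.27)(0.03921) = 0.51080 L
T = (80.668)(0.51080)/((1.27)(0.08206)) = 395.4 K

T ≈ 395.4 K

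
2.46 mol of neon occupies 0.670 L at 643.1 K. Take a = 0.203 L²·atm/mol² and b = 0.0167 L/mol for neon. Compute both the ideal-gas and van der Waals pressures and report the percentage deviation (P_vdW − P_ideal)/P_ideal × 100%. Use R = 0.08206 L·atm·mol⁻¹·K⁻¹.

Ideal: P_ideal = nRT/V = (2.46)(0.08206)(643.1)/0.670 = 193.763 atm
vdW: P = nRT/(V − nb) − a n²/V² = 129.821/0.628918 − 1.22847/0.448900 = 206.420 − 2.73662 = 203.683 atm
% deviation = (203.683 − 193.763)/193.763 × 100% = 5.12%

5.12 %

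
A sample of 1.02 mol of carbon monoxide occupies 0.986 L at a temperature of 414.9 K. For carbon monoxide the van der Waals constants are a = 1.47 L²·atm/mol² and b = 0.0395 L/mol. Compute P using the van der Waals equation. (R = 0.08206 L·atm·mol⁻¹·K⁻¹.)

P = nRT/(V − nb) − a n²/V²
nRT/(V − nb) = (1.02)(0.08206)(414.9)/(0.986 − 1.02×0.0395) = 34.728/0.94571 = 36.722 atm
a n²/V² = (1.47)(1.02)²/(0.986)² = 1.5731 atm
P = 36.722 − 1.5731 = 35.15 atm

P ≈ 35.15 atm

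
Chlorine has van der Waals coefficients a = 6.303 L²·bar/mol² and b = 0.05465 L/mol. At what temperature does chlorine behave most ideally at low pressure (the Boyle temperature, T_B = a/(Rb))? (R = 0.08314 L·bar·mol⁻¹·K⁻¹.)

For a van der Waals gas the second virial coefficient B₂ = b − a/(RT) vanishes at T_B = a/(Rb).
T_B = 6.303/(0.08314×0.05465) = 6.303/0.0045436 = 1387 K

T_B ≈ 1387 K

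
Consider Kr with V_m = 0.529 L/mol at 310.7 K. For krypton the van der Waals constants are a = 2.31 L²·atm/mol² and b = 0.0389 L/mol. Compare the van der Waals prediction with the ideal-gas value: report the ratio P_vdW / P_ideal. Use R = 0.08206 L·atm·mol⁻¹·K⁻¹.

Ideal: P_ideal = RT/V_m = (0.08206)(310.7)/0.529 = 48.1967 atm
vdW: P = RT/(V_m − b) − a/V_m² = 25.4960/0.490100 − 2.31/0.279841 = 52.0220 − 8.25469 = 43.7673 atm
Ratio = 43.7673/48.1967 = 0.9081

P_vdW / P_ideal ≈ 0.9081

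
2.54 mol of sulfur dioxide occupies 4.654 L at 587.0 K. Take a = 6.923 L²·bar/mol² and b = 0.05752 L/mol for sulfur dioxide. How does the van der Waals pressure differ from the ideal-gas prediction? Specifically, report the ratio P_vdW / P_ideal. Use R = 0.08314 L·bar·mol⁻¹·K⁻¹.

P_vdW / P_ideal ≈ 0.9550

Ideal: P_ideal = nRT/V = (2.54)(0.08314)(587.0)/4.654 = 26.6352 bar
vdW: P = nRT/(V − nb) − a n²/V² = 123.960/4.50790 − 44.6644/21.6597 = 27.4984 − 2.06210 = 25.4363 bar
Ratio = 25.4363/26.6352 = 0.9550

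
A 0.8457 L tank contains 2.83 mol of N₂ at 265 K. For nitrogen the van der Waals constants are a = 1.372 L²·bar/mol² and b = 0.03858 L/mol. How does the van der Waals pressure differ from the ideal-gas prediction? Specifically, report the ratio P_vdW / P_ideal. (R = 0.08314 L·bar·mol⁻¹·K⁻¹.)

Ideal: P_ideal = nRT/V = (2.83)(0.08314)(265)/0.8457 = 73.7269 bar
vdW: P = nRT/(V − nb) − a n²/V² = 62.3508/0.736519 − 10.9882/0.715208 = 84.6561 − 15.3636 = 69.2925 bar
Ratio = 69.2925/73.7269 = 0.9399

P_vdW / P_ideal ≈ 0.9399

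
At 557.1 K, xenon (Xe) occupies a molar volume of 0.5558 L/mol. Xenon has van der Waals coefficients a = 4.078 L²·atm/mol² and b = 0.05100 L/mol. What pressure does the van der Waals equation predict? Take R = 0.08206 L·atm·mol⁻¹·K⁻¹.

P ≈ 77.36 atm

P = RT/(V_m − b) − a/V_m²
RT/(V_m − b) = (0.08206)(557.1)/(0.5558 − 0.05100) = 45.716/0.50480 = 90.563 atm
a/V_m² = 4.078/(0.5558)² = 13.201 atm
P = 90.563 − 13.201 = 77.36 atm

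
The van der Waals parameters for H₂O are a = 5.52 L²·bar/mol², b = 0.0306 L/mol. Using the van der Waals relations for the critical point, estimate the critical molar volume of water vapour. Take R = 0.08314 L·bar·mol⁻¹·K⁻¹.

V_m,c ≈ 0.09180 L/mol

For a van der Waals gas, V_m,c = 3b.
V_m,c = 3×0.0306 = 0.09180 L/mol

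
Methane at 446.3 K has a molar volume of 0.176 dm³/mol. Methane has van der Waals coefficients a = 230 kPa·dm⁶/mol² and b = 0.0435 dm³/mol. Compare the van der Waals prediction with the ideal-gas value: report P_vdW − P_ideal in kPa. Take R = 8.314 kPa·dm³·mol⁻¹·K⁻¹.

Ideal: P_ideal = RT/V_m = (8.314)(446.3)/0.176 = 21082.6 kPa
vdW: P = RT/(V_m − b) − a/V_m² = 3710.54/0.132500 − 230/0.0309760 = 28004.1 − 7425.10 = 20579.0 kPa
ΔP = 20579.0 − 21082.6 = -504 kPa

ΔP ≈ -504 kPa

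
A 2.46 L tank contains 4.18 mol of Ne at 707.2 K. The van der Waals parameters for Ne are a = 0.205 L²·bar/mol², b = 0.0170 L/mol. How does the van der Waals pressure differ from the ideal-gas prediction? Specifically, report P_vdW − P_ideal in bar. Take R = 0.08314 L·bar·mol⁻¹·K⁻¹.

ΔP ≈ 2.38 bar

Ideal: P_ideal = nRT/V = (4.18)(0.08314)(707.2)/2.46 = 99.9064 bar
vdW: P = nRT/(V − nb) − a n²/V² = 245.770/2.38894 − 3.58184/6.05160 = 102.878 − 0.591883 = 102.286 bar
ΔP = 102.286 − 99.9064 = 2.38 bar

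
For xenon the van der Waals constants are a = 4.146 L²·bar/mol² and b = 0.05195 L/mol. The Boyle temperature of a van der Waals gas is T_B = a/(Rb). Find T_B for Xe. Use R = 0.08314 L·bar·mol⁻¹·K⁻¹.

For a van der Waals gas the second virial coefficient B₂ = b − a/(RT) vanishes at T_B = a/(Rb).
T_B = 4.146/(0.08314×0.05195) = 4.146/0.0043191 = 959.9 K

T_B ≈ 959.9 K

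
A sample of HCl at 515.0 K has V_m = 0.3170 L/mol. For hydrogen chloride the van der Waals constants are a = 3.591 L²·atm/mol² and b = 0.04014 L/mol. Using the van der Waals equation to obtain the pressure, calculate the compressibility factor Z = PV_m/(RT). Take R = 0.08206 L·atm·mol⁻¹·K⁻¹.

P = RT/(V_m − b) − a/V_m² = (0.08206)(515.0)/(0.3170 − 0.04014) − 3.591/(0.3170)²
  = 42.261/0.27686 − 35.735 = 152.64 − 35.735 = 116.91 atm
Z = PV_m/(RT) = (116.91)(0.3170)/((0.08206)(515.0)) = 37.060/42.261 = 0.8769

Z ≈ 0.8769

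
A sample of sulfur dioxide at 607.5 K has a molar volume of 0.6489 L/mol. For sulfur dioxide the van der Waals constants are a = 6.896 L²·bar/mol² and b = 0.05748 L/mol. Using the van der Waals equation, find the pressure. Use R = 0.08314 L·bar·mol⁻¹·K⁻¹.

P = RT/(V_m − b) − a/V_m²
RT/(V_m − b) = (0.08314)(607.5)/(0.6489 − 0.05748) = 50.508/0.59142 = 85.401 bar
a/V_m² = 6.896/(0.6489)² = 16.377 bar
P = 85.401 − 16.377 = 69.02 bar

P ≈ 69.02 bar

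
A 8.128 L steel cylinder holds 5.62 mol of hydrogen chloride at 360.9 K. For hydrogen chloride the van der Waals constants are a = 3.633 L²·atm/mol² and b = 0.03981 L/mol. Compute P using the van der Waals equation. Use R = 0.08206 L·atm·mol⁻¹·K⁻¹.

P ≈ 19.32 atm

P = nRT/(V − nb) − a n²/V²
nRT/(V − nb) = (5.62)(0.08206)(360.9)/(8.128 − 5.62×0.03981) = 166.44/7.9043 = 21.057 atm
a n²/V² = (3.633)(5.62)²/(8.128)² = 1.7369 atm
P = 21.057 − 1.7369 = 19.32 atm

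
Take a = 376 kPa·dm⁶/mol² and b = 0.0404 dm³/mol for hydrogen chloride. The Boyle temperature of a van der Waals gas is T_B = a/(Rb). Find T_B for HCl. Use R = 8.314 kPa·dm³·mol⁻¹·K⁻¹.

T_B ≈ 1119 K

For a van der Waals gas the second virial coefficient B₂ = b − a/(RT) vanishes at T_B = a/(Rb).
T_B = 376/(8.314×0.0404) = 376/0.33589 = 1119 K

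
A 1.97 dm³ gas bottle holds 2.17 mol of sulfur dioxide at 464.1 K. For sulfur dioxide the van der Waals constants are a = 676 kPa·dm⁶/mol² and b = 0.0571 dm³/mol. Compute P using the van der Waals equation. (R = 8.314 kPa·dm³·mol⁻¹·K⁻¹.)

P ≈ 3715 kPa

P = nRT/(V − nb) − a n²/V²
nRT/(V − nb) = (2.17)(8.314)(464.1)/(1.97 − 2.17×0.0571) = 8373.0/1.8461 = 4535.5 kPa
a n²/V² = (676)(2.17)²/(1.97)² = 820.23 kPa
P = 4535.5 − 820.23 = 3715 kPa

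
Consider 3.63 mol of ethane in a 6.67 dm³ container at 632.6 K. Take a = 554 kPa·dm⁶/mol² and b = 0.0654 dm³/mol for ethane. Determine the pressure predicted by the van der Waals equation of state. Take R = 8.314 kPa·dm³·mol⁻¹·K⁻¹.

P ≈ 2804 kPa

P = nRT/(V − nb) − a n²/V²
nRT/(V − nb) = (3.63)(8.314)(632.6)/(6.67 − 3.63×0.0654) = 19092/6.4326 = 2968.0 kPa
a n²/V² = (554)(3.63)²/(6.67)² = 164.09 kPa
P = 2968.0 − 164.09 = 2804 kPa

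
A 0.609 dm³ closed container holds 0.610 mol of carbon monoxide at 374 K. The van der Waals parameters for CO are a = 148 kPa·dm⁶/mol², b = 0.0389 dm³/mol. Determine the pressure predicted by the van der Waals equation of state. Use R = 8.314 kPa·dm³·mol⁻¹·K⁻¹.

P ≈ 3092 kPa

P = nRT/(V − nb) − a n²/V²
nRT/(V − nb) = (0.610)(8.314)(374)/(0.609 − 0.610×0.0389) = 1896.8/0.58527 = 3240.9 kPa
a n²/V² = (148)(0.610)²/(0.609)² = 148.49 kPa
P = 3240.9 − 148.49 = 3092 kPa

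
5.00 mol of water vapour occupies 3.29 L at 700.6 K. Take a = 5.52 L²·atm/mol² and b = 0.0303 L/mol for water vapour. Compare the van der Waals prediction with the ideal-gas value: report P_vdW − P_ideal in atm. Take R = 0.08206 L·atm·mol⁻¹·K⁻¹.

Ideal: P_ideal = nRT/V = (5.00)(0.08206)(700.6)/3.29 = 87.3727 atm
vdW: P = nRT/(V − nb) − a n²/V² = 287.456/3.13850 − 138.000/10.8241 = 91.5903 − 12.7493 = 78.8410 atm
ΔP = 78.8410 − 87.3727 = -8.532 atm

ΔP ≈ -8.532 atm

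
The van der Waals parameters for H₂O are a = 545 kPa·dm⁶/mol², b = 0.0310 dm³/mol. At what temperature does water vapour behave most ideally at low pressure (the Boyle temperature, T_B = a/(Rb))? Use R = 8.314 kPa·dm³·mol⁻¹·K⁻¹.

For a van der Waals gas the second virial coefficient B₂ = b − a/(RT) vanishes at T_B = a/(Rb).
T_B = 545/(8.314×0.0310) = 545/0.25773 = 2115 K

T_B ≈ 2115 K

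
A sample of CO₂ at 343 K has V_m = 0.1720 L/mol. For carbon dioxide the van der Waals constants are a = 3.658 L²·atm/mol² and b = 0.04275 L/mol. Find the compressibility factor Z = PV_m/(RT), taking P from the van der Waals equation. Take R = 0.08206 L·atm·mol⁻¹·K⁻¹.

P = RT/(V_m − b) − a/V_m² = (0.08206)(343)/(0.1720 − 0.04275) − 3.658/(0.1720)²
  = 28.147/0.12925 − 123.65 = 217.77 − 123.65 = 94.12 atm
Z = PV_m/(RT) = (94.12)(0.1720)/((0.08206)(343)) = 16.189/28.147 = 0.5752

Z ≈ 0.5752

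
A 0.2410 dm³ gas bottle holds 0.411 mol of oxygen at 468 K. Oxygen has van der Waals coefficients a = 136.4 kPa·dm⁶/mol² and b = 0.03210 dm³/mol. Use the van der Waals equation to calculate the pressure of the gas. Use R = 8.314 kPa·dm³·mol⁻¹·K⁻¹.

P ≈ 6623 kPa

P = nRT/(V − nb) − a n²/V²
nRT/(V − nb) = (0.411)(8.314)(468)/(0.2410 − 0.411×0.03210) = 1599.2/0.22781 = 7019.9 kPa
a n²/V² = (136.4)(0.411)²/(0.2410)² = 396.70 kPa
P = 7019.9 − 396.70 = 6623 kPa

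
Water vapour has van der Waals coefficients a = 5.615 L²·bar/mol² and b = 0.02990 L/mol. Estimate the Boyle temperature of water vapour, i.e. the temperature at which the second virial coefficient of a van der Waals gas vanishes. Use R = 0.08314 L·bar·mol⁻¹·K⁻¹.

For a van der Waals gas the second virial coefficient B₂ = b − a/(RT) vanishes at T_B = a/(Rb).
T_B = 5.615/(0.08314×0.02990) = 5.615/0.0024859 = 2259 K

T_B ≈ 2259 K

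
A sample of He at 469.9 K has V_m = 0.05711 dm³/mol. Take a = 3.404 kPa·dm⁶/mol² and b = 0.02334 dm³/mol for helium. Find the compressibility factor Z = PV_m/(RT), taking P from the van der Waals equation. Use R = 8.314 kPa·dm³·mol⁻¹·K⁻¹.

P = RT/(V_m − b) − a/V_m² = (8.314)(469.9)/(0.05711 − 0.02334) − 3.404/(0.05711)²
  = 3906.7/0.033770 − 1043.7 = 115686 − 1043.7 = 114642 kPa
Z = PV_m/(RT) = (114642)(0.05711)/((8.314)(469.9)) = 6547.2/3906.7 = 1.676

Z ≈ 1.676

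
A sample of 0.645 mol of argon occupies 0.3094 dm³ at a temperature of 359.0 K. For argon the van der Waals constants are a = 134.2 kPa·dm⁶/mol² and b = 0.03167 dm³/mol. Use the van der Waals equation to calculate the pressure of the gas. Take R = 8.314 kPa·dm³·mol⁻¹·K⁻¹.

P = nRT/(V − nb) − a n²/V²
nRT/(V − nb) = (0.645)(8.314)(359.0)/(0.3094 − 0.645×0.03167) = 1925.1/0.28897 = 6661.9 kPa
a n²/V² = (134.2)(0.645)²/(0.3094)² = 583.22 kPa
P = 6661.9 − 583.22 = 6079 kPa

P ≈ 6079 kPa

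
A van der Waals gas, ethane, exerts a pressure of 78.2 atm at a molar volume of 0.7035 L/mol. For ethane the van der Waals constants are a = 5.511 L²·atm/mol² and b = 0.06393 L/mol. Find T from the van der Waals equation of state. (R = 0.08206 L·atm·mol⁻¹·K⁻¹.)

T = (P + a/V_m²)(V_m − b)/R
P + a/V_m² = 78.2 + 5.511/(0.7035)² = 89.335 atm
V_m − b = 0.7035 − 0.06393 = 0.63957 L/mol
T = (89.335)(0.63957)/0.08206 = 696.3 K

T ≈ 696.3 K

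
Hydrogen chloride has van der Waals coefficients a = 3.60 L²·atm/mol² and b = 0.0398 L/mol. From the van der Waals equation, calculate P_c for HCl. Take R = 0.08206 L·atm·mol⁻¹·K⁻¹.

For a van der Waals gas, P_c = a/(27b²).
P_c = 3.60/(27×(0.0398)²) = 3.60/0.042769 = 84.17 atm

P_c ≈ 84.17 atm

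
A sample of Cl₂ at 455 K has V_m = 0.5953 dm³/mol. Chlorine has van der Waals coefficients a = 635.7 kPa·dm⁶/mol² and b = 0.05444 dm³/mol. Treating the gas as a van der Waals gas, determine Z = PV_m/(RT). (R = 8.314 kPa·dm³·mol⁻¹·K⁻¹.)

Z ≈ 0.8184

P = RT/(V_m − b) − a/V_m² = (8.314)(455)/(0.5953 − 0.05444) − 635.7/(0.5953)²
  = 3782.9/0.54086 − 1793.8 = 6994.2 − 1793.8 = 5200.4 kPa
Z = PV_m/(RT) = (5200.4)(0.5953)/((8.314)(455)) = 3095.8/3782.9 = 0.8184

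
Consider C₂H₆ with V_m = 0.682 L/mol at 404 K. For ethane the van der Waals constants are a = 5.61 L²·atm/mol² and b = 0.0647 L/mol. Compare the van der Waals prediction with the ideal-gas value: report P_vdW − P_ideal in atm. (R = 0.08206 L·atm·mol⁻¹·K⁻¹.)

Ideal: P_ideal = RT/V_m = (0.08206)(404)/0.682 = 48.6103 atm
vdW: P = RT/(V_m − b) − a/V_m² = 33.1522/0.617300 − 5.61/0.465124 = 53.7052 − 12.0613 = 41.6439 atm
ΔP = 41.6439 − 48.6103 = -6.966 atm

ΔP ≈ -6.966 atm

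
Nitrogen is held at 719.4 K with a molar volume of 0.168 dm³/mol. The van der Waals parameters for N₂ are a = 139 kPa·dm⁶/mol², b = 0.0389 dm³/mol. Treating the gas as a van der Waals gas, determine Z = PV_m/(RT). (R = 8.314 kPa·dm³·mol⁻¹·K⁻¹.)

Z ≈ 1.163

P = RT/(V_m − b) − a/V_m² = (8.314)(719.4)/(0.168 − 0.0389) − 139/(0.168)²
  = 5981.1/0.12910 − 4924.9 = 46329 − 4924.9 = 41404 kPa
Z = PV_m/(RT) = (41404)(0.168)/((8.314)(719.4)) = 6955.9/5981.1 = 1.163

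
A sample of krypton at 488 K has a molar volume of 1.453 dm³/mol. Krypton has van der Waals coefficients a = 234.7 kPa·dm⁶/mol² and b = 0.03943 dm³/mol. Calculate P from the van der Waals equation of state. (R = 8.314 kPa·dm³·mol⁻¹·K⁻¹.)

P ≈ 2759 kPa

P = RT/(V_m − b) − a/V_m²
RT/(V_m − b) = (8.314)(488)/(1.453 − 0.03943) = 4057.2/1.4136 = 2870.1 kPa
a/V_m² = 234.7/(1.453)² = 111.17 kPa
P = 2870.1 − 111.17 = 2759 kPa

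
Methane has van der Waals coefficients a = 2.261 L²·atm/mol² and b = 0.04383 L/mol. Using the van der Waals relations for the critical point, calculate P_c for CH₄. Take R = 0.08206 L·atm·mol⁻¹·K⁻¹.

For a van der Waals gas, P_c = a/(27b²).
P_c = 2.261/(27×(0.04383)²) = 2.261/0.051869 = 43.59 atm

P_c ≈ 43.59 atm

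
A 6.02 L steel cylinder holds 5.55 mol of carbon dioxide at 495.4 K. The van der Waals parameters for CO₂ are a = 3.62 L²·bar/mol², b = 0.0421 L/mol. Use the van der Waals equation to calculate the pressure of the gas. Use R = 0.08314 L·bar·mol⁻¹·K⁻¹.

P ≈ 36.43 bar

P = nRT/(V − nb) − a n²/V²
nRT/(V − nb) = (5.55)(0.08314)(495.4)/(6.02 − 5.55×0.0421) = 228.59/5.7863 = 39.505 bar
a n²/V² = (3.62)(5.55)²/(6.02)² = 3.0768 bar
P = 39.505 − 3.0768 = 36.43 bar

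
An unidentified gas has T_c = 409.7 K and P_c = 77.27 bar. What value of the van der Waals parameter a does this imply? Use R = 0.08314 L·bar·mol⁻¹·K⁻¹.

From T_c = 8a/(27Rb) and P_c = a/(27b²): a = 27 R² T_c²/(64 P_c).
a = 27×(0.08314)²×(409.7)²/(64×77.27) = 31327/4945.3 = 6.335 L²·bar/mol²

a ≈ 6.335 L²·bar/mol²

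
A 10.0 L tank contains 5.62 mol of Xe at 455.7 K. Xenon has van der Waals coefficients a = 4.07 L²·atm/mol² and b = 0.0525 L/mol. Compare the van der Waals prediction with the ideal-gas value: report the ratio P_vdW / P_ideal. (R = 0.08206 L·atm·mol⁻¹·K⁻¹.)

P_vdW / P_ideal ≈ 0.9692

Ideal: P_ideal = nRT/V = (5.62)(0.08206)(455.7)/10.0 = 21.0158 atm
vdW: P = nRT/(V − nb) − a n²/V² = 210.158/9.70495 − 128.549/100.000 = 21.6547 − 1.28549 = 20.3692 atm
Ratio = 20.3692/21.0158 = 0.9692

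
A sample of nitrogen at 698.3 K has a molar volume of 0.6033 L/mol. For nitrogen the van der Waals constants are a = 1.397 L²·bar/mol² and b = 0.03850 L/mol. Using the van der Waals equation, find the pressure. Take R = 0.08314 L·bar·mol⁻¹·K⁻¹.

P = RT/(V_m − b) − a/V_m²
RT/(V_m − b) = (0.08314)(698.3)/(0.6033 − 0.03850) = 58.057/0.56480 = 102.79 bar
a/V_m² = 1.397/(0.6033)² = 3.8382 bar
P = 102.79 − 3.8382 = 98.95 bar

P ≈ 98.95 bar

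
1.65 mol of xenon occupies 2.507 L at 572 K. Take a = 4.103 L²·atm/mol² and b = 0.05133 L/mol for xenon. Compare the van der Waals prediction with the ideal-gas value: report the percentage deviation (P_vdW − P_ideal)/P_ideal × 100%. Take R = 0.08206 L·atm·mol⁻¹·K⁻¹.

Ideal: P_ideal = nRT/V = (1.65)(0.08206)(572)/2.507 = 30.8928 atm
vdW: P = nRT/(V − nb) − a n²/V² = 77.4482/2.42231 − 11.1704/6.28505 = 31.9729 − 1.77730 = 30.1956 atm
% deviation = (30.1956 − 30.8928)/30.8928 × 100% = -2.26%

-2.26 %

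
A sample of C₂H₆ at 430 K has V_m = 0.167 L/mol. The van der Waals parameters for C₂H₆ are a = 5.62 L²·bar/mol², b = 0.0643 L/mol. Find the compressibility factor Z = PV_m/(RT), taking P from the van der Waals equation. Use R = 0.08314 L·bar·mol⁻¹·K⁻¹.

Z ≈ 0.6848

P = RT/(V_m − b) − a/V_m² = (0.08314)(430)/(0.167 − 0.0643) − 5.62/(0.167)²
  = 35.750/0.10270 − 201.51 = 348.10 − 201.51 = 146.59 bar
Z = PV_m/(RT) = (146.59)(0.167)/((0.08314)(430)) = 24.481/35.750 = 0.6848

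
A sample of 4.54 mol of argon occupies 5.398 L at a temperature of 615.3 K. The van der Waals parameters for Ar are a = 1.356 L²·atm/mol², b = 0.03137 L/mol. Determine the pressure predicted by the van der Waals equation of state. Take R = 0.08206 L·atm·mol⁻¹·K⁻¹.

P = nRT/(V − nb) − a n²/V²
nRT/(V − nb) = (4.54)(0.08206)(615.3)/(5.398 − 4.54×0.03137) = 229.23/5.2556 = 43.616 atm
a n²/V² = (1.356)(4.54)²/(5.398)² = 0.95919 atm
P = 43.616 − 0.95919 = 42.66 atm

P ≈ 42.66 atm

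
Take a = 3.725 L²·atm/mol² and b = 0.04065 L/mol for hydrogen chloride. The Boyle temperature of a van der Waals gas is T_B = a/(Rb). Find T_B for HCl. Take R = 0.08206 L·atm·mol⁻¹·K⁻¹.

For a van der Waals gas the second virial coefficient B₂ = b − a/(RT) vanishes at T_B = a/(Rb).
T_B = 3.725/(0.08206×0.04065) = 3.725/0.0033357 = 1117 K

T_B ≈ 1117 K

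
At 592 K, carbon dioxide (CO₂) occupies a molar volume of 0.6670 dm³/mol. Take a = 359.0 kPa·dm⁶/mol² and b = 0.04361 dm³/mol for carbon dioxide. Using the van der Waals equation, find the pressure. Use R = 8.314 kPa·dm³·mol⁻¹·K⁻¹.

P ≈ 7088 kPa

P = RT/(V_m − b) − a/V_m²
RT/(V_m − b) = (8.314)(592)/(0.6670 − 0.04361) = 4921.9/0.62339 = 7895.4 kPa
a/V_m² = 359.0/(0.6670)² = 806.94 kPa
P = 7895.4 − 806.94 = 7088 kPa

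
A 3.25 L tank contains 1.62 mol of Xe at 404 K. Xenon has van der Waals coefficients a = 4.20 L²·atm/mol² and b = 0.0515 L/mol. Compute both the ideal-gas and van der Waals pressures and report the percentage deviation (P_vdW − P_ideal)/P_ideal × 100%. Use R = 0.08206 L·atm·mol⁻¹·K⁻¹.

Ideal: P_ideal = nRT/V = (1.62)(0.08206)(404)/3.25 = 16.5251 atm
vdW: P = nRT/(V − nb) − a n²/V² = 53.7066/3.16657 − 11.0225/10.5625 = 16.9605 − 1.04355 = 15.9170 atm
% deviation = (15.9170 − 16.5251)/16.5251 × 100% = -3.68%

-3.68 %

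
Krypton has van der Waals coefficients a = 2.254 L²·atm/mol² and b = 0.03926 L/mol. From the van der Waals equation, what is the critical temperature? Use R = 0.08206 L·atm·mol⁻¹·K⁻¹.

T_c ≈ 207.3 K

For a van der Waals gas, T_c = 8a/(27Rb).
T_c = 8×2.254/(27×0.08206×0.03926) = 18.032/0.086985 = 207.3 K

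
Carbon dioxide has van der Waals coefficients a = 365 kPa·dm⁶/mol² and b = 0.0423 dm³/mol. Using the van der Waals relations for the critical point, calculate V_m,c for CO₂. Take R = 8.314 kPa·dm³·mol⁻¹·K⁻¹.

For a van der Waals gas, V_m,c = 3b.
V_m,c = 3×0.0423 = 0.1269 dm³/mol

V_m,c ≈ 0.1269 dm³/mol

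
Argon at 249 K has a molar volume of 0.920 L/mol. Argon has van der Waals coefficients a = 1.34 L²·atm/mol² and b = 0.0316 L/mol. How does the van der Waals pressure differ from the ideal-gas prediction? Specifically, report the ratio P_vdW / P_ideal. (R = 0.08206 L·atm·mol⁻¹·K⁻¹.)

P_vdW / P_ideal ≈ 0.9643

Ideal: P_ideal = RT/V_m = (0.08206)(249)/0.920 = 22.2097 atm
vdW: P = RT/(V_m − b) − a/V_m² = 20.4329/0.888400 − 1.34/0.846400 = 22.9997 − 1.58318 = 21.4165 atm
Ratio = 21.4165/22.2097 = 0.9643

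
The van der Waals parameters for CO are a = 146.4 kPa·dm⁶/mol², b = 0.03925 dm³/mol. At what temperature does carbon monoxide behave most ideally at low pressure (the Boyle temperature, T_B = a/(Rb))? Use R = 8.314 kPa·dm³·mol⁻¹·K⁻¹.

For a van der Waals gas the second virial coefficient B₂ = b − a/(RT) vanishes at T_B = a/(Rb).
T_B = 146.4/(8.314×0.03925) = 146.4/0.32632 = 448.6 K

T_B ≈ 448.6 K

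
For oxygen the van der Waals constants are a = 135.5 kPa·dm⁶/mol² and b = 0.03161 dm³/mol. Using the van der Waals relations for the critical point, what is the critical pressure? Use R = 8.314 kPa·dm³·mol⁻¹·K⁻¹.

For a van der Waals gas, P_c = a/(27b²).
P_c = 135.5/(27×(0.03161)²) = 135.5/0.026978 = 5023 kPa

P_c ≈ 5023 kPa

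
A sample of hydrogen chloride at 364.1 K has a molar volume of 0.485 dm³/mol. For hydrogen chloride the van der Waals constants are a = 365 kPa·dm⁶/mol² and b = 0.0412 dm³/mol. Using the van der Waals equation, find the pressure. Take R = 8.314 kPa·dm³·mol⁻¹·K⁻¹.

P = RT/(V_m − b) − a/V_m²
RT/(V_m − b) = (8.314)(364.1)/(0.485 − 0.0412) = 3027.1/0.44380 = 6820.9 kPa
a/V_m² = 365/(0.485)² = 1551.7 kPa
P = 6820.9 − 1551.7 = 5269 kPa

P ≈ 5269 kPa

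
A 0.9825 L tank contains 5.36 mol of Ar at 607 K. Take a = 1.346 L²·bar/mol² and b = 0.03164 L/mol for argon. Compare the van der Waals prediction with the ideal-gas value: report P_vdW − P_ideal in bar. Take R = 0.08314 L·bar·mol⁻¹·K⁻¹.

ΔP ≈ 17.38 bar

Ideal: P_ideal = nRT/V = (5.36)(0.08314)(607)/0.9825 = 275.316 bar
vdW: P = nRT/(V − nb) − a n²/V² = 270.498/0.812910 − 38.6700/0.965306 = 332.753 − 40.0598 = 292.693 bar
ΔP = 292.693 − 275.316 = 17.38 bar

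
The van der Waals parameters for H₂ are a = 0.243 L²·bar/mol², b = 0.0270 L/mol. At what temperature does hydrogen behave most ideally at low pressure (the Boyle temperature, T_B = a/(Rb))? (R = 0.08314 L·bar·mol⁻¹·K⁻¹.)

For a van der Waals gas the second virial coefficient B₂ = b − a/(RT) vanishes at T_B = a/(Rb).
T_B = 0.243/(0.08314×0.0270) = 0.243/0.0022448 = 108.3 K

T_B ≈ 108.3 K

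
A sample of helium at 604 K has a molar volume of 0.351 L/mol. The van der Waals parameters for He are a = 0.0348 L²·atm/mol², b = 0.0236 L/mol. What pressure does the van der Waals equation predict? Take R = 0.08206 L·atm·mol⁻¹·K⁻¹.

P = RT/(V_m − b) − a/V_m²
RT/(V_m − b) = (0.08206)(604)/(0.351 − 0.0236) = 49.564/0.32740 = 151.39 atm
a/V_m² = 0.0348/(0.351)² = 0.28247 atm
P = 151.39 − 0.28247 = 151.1 atm

P ≈ 151.1 atm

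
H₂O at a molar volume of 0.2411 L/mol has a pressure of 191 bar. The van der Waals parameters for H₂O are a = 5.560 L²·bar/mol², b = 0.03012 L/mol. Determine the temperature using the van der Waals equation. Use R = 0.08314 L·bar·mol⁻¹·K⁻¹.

T ≈ 727.4 K

T = (P + a/V_m²)(V_m − b)/R
P + a/V_m² = 191 + 5.560/(0.2411)² = 286.65 bar
V_m − b = 0.2411 − 0.03012 = 0.21098 L/mol
T = (286.65)(0.21098)/0.08314 = 727.4 K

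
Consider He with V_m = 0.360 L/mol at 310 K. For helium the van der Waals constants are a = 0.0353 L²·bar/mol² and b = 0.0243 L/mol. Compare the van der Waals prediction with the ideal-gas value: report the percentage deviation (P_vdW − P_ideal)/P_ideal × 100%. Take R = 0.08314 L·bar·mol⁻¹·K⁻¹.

6.86 %

Ideal: P_ideal = RT/V_m = (0.08314)(310)/0.360 = 71.5928 bar
vdW: P = RT/(V_m − b) − a/V_m² = 25.7734/0.335700 − 0.0353/0.129600 = 76.7751 − 0.272377 = 76.5027 bar
% deviation = (76.5027 − 71.5928)/71.5928 × 100% = 6.86%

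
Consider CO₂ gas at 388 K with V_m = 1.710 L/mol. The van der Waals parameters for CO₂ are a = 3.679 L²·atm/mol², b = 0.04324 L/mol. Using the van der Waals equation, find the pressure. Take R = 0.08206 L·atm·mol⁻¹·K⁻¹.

P ≈ 17.84 atm

P = RT/(V_m − b) − a/V_m²
RT/(V_m − b) = (0.08206)(388)/(1.710 − 0.04324) = 31.839/1.6668 = 19.102 atm
a/V_m² = 3.679/(1.710)² = 1.2582 atm
P = 19.102 − 1.2582 = 17.84 atm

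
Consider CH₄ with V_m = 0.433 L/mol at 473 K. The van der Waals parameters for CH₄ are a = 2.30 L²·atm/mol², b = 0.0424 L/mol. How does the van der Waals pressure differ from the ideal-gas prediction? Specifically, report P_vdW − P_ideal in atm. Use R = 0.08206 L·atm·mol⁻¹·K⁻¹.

ΔP ≈ -2.537 atm

Ideal: P_ideal = RT/V_m = (0.08206)(473)/0.433 = 89.6406 atm
vdW: P = RT/(V_m − b) − a/V_m² = 38.8144/0.390600 − 2.30/0.187489 = 99.3712 − 12.2674 = 87.1038 atm
ΔP = 87.1038 − 89.6406 = -2.537 atm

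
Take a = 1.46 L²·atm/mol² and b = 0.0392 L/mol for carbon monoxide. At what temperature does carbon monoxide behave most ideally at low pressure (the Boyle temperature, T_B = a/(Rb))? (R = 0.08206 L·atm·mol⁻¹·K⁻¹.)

T_B ≈ 453.9 K

For a van der Waals gas the second virial coefficient B₂ = b − a/(RT) vanishes at T_B = a/(Rb).
T_B = 1.46/(0.08206×0.0392) = 1.46/0.0032168 = 453.9 K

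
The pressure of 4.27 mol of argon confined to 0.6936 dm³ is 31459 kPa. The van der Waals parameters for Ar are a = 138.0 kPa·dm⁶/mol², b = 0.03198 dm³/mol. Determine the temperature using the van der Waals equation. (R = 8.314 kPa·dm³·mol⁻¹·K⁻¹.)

T ≈ 575.7 K

T = (P + a n²/V²)(V − nb)/(nR)
P + a n²/V² = 31459 + (138.0)(4.27)²/(0.6936)² = 36689 kPa
V − nb = 0.6936 − (4.27)(0.03198) = 0.55705 dm³
T = (36689)(0.55705)/((4.27)(8.314)) = 575.7 K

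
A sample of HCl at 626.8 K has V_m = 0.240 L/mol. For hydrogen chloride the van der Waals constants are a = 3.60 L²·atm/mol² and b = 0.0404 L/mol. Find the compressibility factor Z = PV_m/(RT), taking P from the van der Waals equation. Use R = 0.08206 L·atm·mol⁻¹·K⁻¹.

P = RT/(V_m − b) − a/V_m² = (0.08206)(626.8)/(0.240 − 0.0404) − 3.60/(0.240)²
  = 51.435/0.19960 − 62.500 = 257.69 − 62.500 = 195.19 atm
Z = PV_m/(RT) = (195.19)(0.240)/((0.08206)(626.8)) = 46.846/51.435 = 0.9108

Z ≈ 0.9108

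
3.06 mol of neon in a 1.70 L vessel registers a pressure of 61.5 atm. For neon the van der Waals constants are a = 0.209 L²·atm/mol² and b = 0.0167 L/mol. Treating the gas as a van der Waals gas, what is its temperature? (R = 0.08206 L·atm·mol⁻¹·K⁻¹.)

T ≈ 408.3 K

T = (P + a n²/V²)(V − nb)/(nR)
P + a n²/V² = 61.5 + (0.209)(3.06)²/(1.70)² = 62.177 atm
V − nb = 1.70 − (3.06)(0.0167) = 1.6489 L
T = (62.177)(1.6489)/((3.06)(0.08206)) = 408.3 K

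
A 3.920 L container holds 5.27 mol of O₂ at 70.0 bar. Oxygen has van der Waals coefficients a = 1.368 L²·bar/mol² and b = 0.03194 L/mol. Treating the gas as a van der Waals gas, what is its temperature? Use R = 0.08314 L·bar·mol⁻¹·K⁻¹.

T ≈ 620.6 K

T = (P + a n²/V²)(V − nb)/(nR)
P + a n²/V² = 70.0 + (1.368)(5.27)²/(3.920)² = 72.472 bar
V − nb = 3.920 − (5.27)(0.03194) = 3.7517 L
T = (72.472)(3.7517)/((5.27)(0.08314)) = 620.6 K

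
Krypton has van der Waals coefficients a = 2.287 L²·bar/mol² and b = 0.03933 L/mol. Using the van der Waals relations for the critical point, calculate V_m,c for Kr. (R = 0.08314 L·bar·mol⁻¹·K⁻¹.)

For a van der Waals gas, V_m,c = 3b.
V_m,c = 3×0.03933 = 0.1180 L/mol

V_m,c ≈ 0.1180 L/mol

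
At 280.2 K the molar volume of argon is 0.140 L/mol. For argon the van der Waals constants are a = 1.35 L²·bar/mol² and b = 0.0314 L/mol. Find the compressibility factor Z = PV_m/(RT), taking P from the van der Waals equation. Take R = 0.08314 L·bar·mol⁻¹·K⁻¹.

Z ≈ 0.8752

P = RT/(V_m − b) − a/V_m² = (0.08314)(280.2)/(0.140 − 0.0314) − 1.35/(0.140)²
  = 23.296/0.10860 − 68.878 = 214.51 − 68.878 = 145.63 bar
Z = PV_m/(RT) = (145.63)(0.140)/((0.08314)(280.2)) = 20.388/23.296 = 0.8752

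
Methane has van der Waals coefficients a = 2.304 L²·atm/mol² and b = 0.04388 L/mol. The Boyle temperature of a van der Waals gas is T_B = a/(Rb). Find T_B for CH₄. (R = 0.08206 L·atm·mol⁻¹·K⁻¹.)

T_B ≈ 639.9 K

For a van der Waals gas the second virial coefficient B₂ = b − a/(RT) vanishes at T_B = a/(Rb).
T_B = 2.304/(0.08206×0.04388) = 2.304/0.0036008 = 639.9 K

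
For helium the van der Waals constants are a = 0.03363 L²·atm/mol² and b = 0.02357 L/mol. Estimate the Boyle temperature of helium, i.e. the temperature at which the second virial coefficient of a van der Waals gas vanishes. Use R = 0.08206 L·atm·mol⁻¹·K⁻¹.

T_B ≈ 17.39 K

For a van der Waals gas the second virial coefficient B₂ = b − a/(RT) vanishes at T_B = a/(Rb).
T_B = 0.03363/(0.08206×0.02357) = 0.03363/0.0019342 = 17.39 K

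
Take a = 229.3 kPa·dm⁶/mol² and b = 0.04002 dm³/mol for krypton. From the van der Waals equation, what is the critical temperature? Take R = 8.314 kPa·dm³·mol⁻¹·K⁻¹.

For a van der Waals gas, T_c = 8a/(27Rb).
T_c = 8×229.3/(27×8.314×0.04002) = 1834.4/8.9836 = 204.2 K

T_c ≈ 204.2 K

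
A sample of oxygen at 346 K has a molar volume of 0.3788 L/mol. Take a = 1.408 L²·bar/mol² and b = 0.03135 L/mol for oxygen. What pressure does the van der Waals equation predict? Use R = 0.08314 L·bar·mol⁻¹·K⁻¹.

P ≈ 72.98 bar

P = RT/(V_m − b) − a/V_m²
RT/(V_m − b) = (0.08314)(346)/(0.3788 − 0.03135) = 28.766/0.34745 = 82.792 bar
a/V_m² = 1.408/(0.3788)² = 9.8126 bar
P = 82.792 − 9.8126 = 72.98 bar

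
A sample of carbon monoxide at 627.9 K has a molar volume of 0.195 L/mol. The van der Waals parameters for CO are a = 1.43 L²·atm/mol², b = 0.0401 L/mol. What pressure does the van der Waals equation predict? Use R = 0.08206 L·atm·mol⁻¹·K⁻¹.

P = RT/(V_m − b) − a/V_m²
RT/(V_m − b) = (0.08206)(627.9)/(0.195 − 0.0401) = 51.525/0.15490 = 332.63 atm
a/V_m² = 1.43/(0.195)² = 37.607 atm
P = 332.63 − 37.607 = 295.0 atm

P ≈ 295.0 atm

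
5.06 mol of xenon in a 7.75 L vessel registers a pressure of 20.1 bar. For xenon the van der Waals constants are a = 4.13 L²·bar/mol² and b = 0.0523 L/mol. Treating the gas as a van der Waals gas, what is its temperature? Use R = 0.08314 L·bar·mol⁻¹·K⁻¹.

T ≈ 389.0 K

T = (P + a n²/V²)(V − nb)/(nR)
P + a n²/V² = 20.1 + (4.13)(5.06)²/(7.75)² = 21.861 bar
V − nb = 7.75 − (5.06)(0.0523) = 7.4854 L
T = (21.861)(7.4854)/((5.06)(0.08314)) = 389.0 K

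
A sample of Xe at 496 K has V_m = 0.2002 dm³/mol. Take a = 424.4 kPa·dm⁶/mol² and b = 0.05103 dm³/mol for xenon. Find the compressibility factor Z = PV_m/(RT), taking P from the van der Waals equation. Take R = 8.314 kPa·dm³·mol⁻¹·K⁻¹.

P = RT/(V_m − b) − a/V_m² = (8.314)(496)/(0.2002 − 0.05103) − 424.4/(0.2002)²
  = 4123.7/0.14917 − 10589 = 27644 − 10589 = 17055 kPa
Z = PV_m/(RT) = (17055)(0.2002)/((8.314)(496)) = 3414.4/4123.7 = 0.8280

Z ≈ 0.8280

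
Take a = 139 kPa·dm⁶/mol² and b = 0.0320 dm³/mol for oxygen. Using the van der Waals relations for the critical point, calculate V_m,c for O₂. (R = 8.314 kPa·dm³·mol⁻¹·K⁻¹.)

For a van der Waals gas, V_m,c = 3b.
V_m,c = 3×0.0320 = 0.09600 dm³/mol

V_m,c ≈ 0.09600 dm³/mol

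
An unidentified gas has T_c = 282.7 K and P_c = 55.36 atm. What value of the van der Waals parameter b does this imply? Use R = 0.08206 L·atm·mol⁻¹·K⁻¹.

b ≈ 0.05238 L/mol

From T_c = 8a/(27Rb) and P_c = a/(27b²): b = R T_c/(8 P_c).
b = (0.08206)(282.7)/(8×55.36) = 23.198/442.88 = 0.05238 L/mol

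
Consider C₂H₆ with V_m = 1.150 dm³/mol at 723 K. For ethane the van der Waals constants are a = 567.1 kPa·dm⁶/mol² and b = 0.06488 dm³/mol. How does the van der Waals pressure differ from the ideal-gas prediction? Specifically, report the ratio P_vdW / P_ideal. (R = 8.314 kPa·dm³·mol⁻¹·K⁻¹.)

Ideal: P_ideal = RT/V_m = (8.314)(723)/1.150 = 5226.98 kPa
vdW: P = RT/(V_m − b) − a/V_m² = 6011.02/1.08512 − 567.1/1.32250 = 5539.50 − 428.809 = 5110.69 kPa
Ratio = 5110.69/5226.98 = 0.9778

P_vdW / P_ideal ≈ 0.9778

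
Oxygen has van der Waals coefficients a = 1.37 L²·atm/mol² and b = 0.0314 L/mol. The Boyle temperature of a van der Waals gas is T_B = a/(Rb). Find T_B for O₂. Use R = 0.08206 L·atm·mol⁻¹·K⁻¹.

For a van der Waals gas the second virial coefficient B₂ = b − a/(RT) vanishes at T_B = a/(Rb).
T_B = 1.37/(0.08206×0.0314) = 1.37/0.0025767 = 531.7 K

T_B ≈ 531.7 K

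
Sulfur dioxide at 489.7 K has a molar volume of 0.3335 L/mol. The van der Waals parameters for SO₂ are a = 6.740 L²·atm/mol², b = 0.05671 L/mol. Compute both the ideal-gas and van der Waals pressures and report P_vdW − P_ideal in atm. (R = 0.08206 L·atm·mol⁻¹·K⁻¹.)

Ideal: P_ideal = RT/V_m = (0.08206)(489.7)/0.3335 = 120.494 atm
vdW: P = RT/(V_m − b) − a/V_m² = 40.1848/0.276790 − 6.740/0.111222 = 145.182 − 60.5995 = 84.583 atm
ΔP = 84.583 − 120.494 = -35.91 atm

ΔP ≈ -35.91 atm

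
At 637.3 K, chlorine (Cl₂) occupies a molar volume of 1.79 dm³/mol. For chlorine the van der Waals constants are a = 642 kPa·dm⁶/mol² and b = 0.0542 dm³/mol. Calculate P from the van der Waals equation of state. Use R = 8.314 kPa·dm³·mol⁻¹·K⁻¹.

P = RT/(V_m − b) − a/V_m²
RT/(V_m − b) = (8.314)(637.3)/(1.79 − 0.0542) = 5298.5/1.7358 = 3052.5 kPa
a/V_m² = 642/(1.79)² = 200.37 kPa
P = 3052.5 − 200.37 = 2852 kPa

P ≈ 2852 kPa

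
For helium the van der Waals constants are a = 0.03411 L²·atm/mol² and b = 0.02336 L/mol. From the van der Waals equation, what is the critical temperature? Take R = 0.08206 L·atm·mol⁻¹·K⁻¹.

For a van der Waals gas, T_c = 8a/(27Rb).
T_c = 8×0.03411/(27×0.08206×0.02336) = 0.27288/0.051757 = 5.272 K

T_c ≈ 5.272 K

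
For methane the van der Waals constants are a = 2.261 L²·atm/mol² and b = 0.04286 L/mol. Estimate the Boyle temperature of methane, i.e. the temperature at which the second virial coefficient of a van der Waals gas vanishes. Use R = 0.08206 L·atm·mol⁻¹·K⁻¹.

For a van der Waals gas the second virial coefficient B₂ = b − a/(RT) vanishes at T_B = a/(Rb).
T_B = 2.261/(0.08206×0.04286) = 2.261/0.0035171 = 642.9 K

T_B ≈ 642.9 K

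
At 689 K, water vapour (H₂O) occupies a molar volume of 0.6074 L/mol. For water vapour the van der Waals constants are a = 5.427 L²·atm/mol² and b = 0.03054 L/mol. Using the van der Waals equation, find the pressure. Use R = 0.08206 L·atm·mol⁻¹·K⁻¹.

P = RT/(V_m − b) − a/V_m²
RT/(V_m − b) = (0.08206)(689)/(0.6074 − 0.03054) = 56.539/0.57686 = 98.012 atm
a/V_m² = 5.427/(0.6074)² = 14.710 atm
P = 98.012 − 14.710 = 83.30 atm

P ≈ 83.30 atm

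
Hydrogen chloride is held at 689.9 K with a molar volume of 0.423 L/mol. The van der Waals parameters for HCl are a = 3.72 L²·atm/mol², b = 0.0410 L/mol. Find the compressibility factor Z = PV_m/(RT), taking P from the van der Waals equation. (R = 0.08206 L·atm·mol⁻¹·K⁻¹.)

P = RT/(V_m − b) − a/V_m² = (0.08206)(689.9)/(0.423 − 0.0410) − 3.72/(0.423)²
  = 56.613/0.38200 − 20.790 = 148.20 − 20.790 = 127.41 atm
Z = PV_m/(RT) = (127.41)(0.423)/((0.08206)(689.9)) = 53.894/56.613 = 0.9520

Z ≈ 0.9520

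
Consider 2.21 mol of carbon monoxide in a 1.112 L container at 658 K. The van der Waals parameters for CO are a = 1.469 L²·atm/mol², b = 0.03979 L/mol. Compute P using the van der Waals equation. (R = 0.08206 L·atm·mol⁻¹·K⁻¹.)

P ≈ 110.7 atm

P = nRT/(V − nb) − a n²/V²
nRT/(V − nb) = (2.21)(0.08206)(658)/(1.112 − 2.21×0.03979) = 119.33/1.0241 = 116.52 atm
a n²/V² = (1.469)(2.21)²/(1.112)² = 5.8023 atm
P = 116.52 − 5.8023 = 110.7 atm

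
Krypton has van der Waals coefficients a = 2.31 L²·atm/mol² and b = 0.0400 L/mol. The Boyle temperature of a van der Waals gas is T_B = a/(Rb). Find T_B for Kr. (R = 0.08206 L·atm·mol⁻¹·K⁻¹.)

T_B ≈ 703.8 K

For a van der Waals gas the second virial coefficient B₂ = b − a/(RT) vanishes at T_B = a/(Rb).
T_B = 2.31/(0.08206×0.0400) = 2.31/0.0032824 = 703.8 K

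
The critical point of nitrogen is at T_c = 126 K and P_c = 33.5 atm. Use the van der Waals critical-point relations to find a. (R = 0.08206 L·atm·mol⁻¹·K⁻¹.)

a ≈ 1.346 L²·atm/mol²

From T_c = 8a/(27Rb) and P_c = a/(27b²): a = 27 R² T_c²/(64 P_c).
a = 27×(0.08206)²×(126)²/(64×33.5) = 2886.5/2144.0 = 1.346 L²·atm/mol²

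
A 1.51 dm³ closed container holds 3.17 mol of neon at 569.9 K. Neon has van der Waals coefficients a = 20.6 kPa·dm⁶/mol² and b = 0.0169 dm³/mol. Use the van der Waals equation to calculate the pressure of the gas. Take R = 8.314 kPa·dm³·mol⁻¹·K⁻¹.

P ≈ 10222 kPa

P = nRT/(V − nb) − a n²/V²
nRT/(V − nb) = (3.17)(8.314)(569.9)/(1.51 − 3.17×0.0169) = 15020/1.4564 = 10313 kPa
a n²/V² = (20.6)(3.17)²/(1.51)² = 90.789 kPa
P = 10313 − 90.789 = 10222 kPa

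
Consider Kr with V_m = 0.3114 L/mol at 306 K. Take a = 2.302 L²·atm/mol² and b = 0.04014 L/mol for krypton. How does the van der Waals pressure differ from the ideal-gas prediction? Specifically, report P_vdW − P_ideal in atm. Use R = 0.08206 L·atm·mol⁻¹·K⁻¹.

ΔP ≈ -11.81 atm

Ideal: P_ideal = RT/V_m = (0.08206)(306)/0.3114 = 80.6370 atm
vdW: P = RT/(V_m − b) − a/V_m² = 25.1104/0.271260 − 2.302/0.0969700 = 92.5695 − 23.7393 = 68.8302 atm
ΔP = 68.8302 − 80.6370 = -11.81 atm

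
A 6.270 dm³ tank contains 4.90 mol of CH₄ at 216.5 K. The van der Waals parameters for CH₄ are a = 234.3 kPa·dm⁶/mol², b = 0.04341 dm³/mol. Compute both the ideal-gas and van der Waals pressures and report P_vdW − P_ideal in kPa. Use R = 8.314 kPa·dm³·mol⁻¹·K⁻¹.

ΔP ≈ -93.7 kPa

Ideal: P_ideal = nRT/V = (4.90)(8.314)(216.5)/6.270 = 1406.68 kPa
vdW: P = nRT/(V − nb) − a n²/V² = 8819.91/6.05729 − 5625.54/39.3129 = 1456.08 − 143.097 = 1312.98 kPa
ΔP = 1312.98 − 1406.68 = -93.7 kPa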